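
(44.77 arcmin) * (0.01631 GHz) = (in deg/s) 1.217e+07. Check: 1 arcmin = 0.00029088821 rad, so 44.77 arcmin = 44.77 * 0.00029088821 = 0.013023065 rad. 1 GHz = 1e+09 Hz, so 0.01631 GHz = 0.01631 * 1e+09 = 16310000 Hz. Combine: 0.013023065 rad * 16310000 Hz = 212406.19 rad/s. 1 deg/s = 0.017453293 rad/s, so 212406.19 rad/s = 212406.19 / 0.017453293 = 12169978 deg/s ≈ 1.217e+07 deg/s (4 s.f.).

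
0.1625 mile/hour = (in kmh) 1 mile/hour = 0.44704 m/s, so 0.1625 mile/hour = 0.1625 * 0.44704 = 0.072644 m/s. 1 kmh = 0.27777778 m/s, so 0.072644 m/s = 0.072644 / 0.27777778 = 0.2615184 kmh ≈ 0.2615 kmh (4 s.f.). Final answer: 0.2615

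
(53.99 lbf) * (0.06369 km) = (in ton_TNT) 1 lbf = 4.4482216 N, so 53.99 lbf = 53.99 * 4.4482216 = 240.15949 N. 1 km = 1000 m, so 0.06369 km = 0.06369 * 1000 = 63.69 m. Combine: 240.15949 N * 63.69 m = 15295.758 J. 1 ton_TNT = 4.184e+09 J, so 15295.758 J = 15295.758 / 4.184e+09 = 3.6557738e-06 ton_TNT ≈ 3.656e-06 ton_TNT (4 s.f.). Final answer: 3.656e-06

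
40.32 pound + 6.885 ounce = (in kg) 1 pound = 0.45359237 kg, so 40.32 pound = 40.32 * 0.45359237 = 18.288844 kg. 1 ounce = 0.028349523 kg, so 6.885 ounce = 6.885 * 0.028349523 = 0.19518647 kg. Sum: 18.288844 + 0.19518647 = 18.484031 kg. Result: 18.484031 kg ≈ 18.48 kg (4 s.f.). Final answer: 18.48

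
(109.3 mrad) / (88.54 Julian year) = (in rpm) 3.735e-10. Check: 1 mrad = 0.001 rad, so 109.3 mrad = 109.3 * 0.001 = 0.1093 rad. 1 Julian year = 31557600 s, so 88.54 Julian year = 88.54 * 31557600 = 2.7941099e+09 s. Combine: 0.1093 rad / 2.7941099e+09 s = 3.9118003e-11 rad/s. 1 rpm = 0.10471976 rad/s, so 3.9118003e-11 rad/s = 3.9118003e-11 / 0.10471976 = 3.7354941e-10 rpm ≈ 3.735e-10 rpm (4 s.f.).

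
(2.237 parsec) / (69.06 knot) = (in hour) 5.397e+11. Check: 1 parsec = 3.0856776e+16 m, so 2.237 parsec = 2.237 * 3.0856776e+16 = 6.9026607e+16 m. 1 knot = 0.51444444 m/s, so 69.06 knot = 69.06 * 0.51444444 = 35.527533 m/s. Combine: 6.9026607e+16 m / 35.527533 m/s = 1.9429046e+15 s. 1 hour = 3600 s, so 1.9429046e+15 s = 1.9429046e+15 / 3600 = 5.3969572e+11 hour ≈ 5.397e+11 hour (4 s.f.).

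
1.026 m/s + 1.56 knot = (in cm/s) 182.9. Check: 1.026 m/s is already in m/s. 1 knot = 0.51444444 m/s, so 1.56 knot = 1.56 * 0.51444444 = 0.80253333 m/s. Sum: 1.026 + 0.80253333 = 1.8285333 m/s. 1 cm/s = 0.01 m/s, so 1.8285333 m/s = 1.8285333 / 0.01 = 182.85333 cm/s ≈ 182.9 cm/s (4 s.f.).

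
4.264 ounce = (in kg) 1 ounce = 0.028349523 kg, so 4.264 ounce = 4.264 * 0.028349523 = 0.12088237 kg. Result: 0.12088237 kg ≈ 0.1209 kg (4 s.f.). Final answer: 0.1209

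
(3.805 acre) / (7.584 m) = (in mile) 1 acre = 4046.8564 m^2, so 3.805 acre = 3.805 * 4046.8564 = 15398.289 m^2. 7.584 m is already in m. Combine: 15398.289 m^2 / 7.584 m = 2030.3651 m. 1 mile = 1609.344 m, so 2030.3651 m = 2030.3651 / 1609.344 = 1.2616104 mile ≈ 1.262 mile (4 s.f.). Final answer: 1.262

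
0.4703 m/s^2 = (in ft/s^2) 1.543. Check: 1 ft/s^2 = 0.3048 m/s^2, so 0.4703 m/s^2 = 0.4703 / 0.3048 = 1.542979 ft/s^2 ≈ 1.543 ft/s^2 (4 s.f.).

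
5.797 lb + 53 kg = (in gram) 5.563e+04. Check: 1 lb = 0.45359237 kg, so 5.797 lb = 5.797 * 0.45359237 = 2.629475 kg. 53 kg is already in kg. Sum: 2.629475 + 53 = 55.629475 kg. 1 gram = 0.001 kg, so 55.629475 kg = 55.629475 / 0.001 = 55629.475 gram ≈ 5.563e+04 gram (4 s.f.).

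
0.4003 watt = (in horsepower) 0.0005368. Check: 0.4003 watt = 0.4003 W. 1 horsepower = 745.69987 W, so 0.4003 W = 0.4003 / 745.69987 = 0.00053681114 horsepower ≈ 0.0005368 horsepower (4 s.f.).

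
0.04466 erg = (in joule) 1 erg = 1e-07 J, so 0.04466 erg = 0.04466 * 1e-07 = 4.466e-09 J. 4.466e-09 J = 4.466e-09 joule. Final answer: 4.466e-09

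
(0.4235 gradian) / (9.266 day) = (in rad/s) 8.309e-09. Check: 1 gradian = 0.015707963 rad, so 0.4235 gradian = 0.4235 * 0.015707963 = 0.0066523224 rad. 1 day = 86400 s, so 9.266 day = 9.266 * 86400 = 800582.4 s. Combine: 0.0066523224 rad / 800582.4 s = 8.3093538e-09 rad/s. Result: 8.3093538e-09 rad/s ≈ 8.309e-09 rad/s (4 s.f.).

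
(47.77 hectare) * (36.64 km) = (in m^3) 1 hectare = 10000 m^2, so 47.77 hectare = 47.77 * 10000 = 477700 m^2. 1 km = 1000 m, so 36.64 km = 36.64 * 1000 = 36640 m. Combine: 477700 m^2 * 36640 m = 1.7502928e+10 m^3. Result: 1.7502928e+10 m^3 ≈ 1.75e+10 m^3 (4 s.f.). Final answer: 1.75e+10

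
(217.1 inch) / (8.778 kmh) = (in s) 1 inch = 0.0254 m, so 217.1 inch = 217.1 * 0.0254 = 5.51434 m. 1 kmh = 0.27777778 m/s, so 8.778 kmh = 8.778 * 0.27777778 = 2.4383333 m/s. Combine: 5.51434 m / 2.4383333 m/s = 2.2615202 s. Result: 2.2615202 s ≈ 2.262 s (4 s.f.). Final answer: 2.262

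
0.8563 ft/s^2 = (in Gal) 26.1. Check: 1 ft/s^2 = 0.3048 m/s^2, so 0.8563 ft/s^2 = 0.8563 * 0.3048 = 0.26100024 m/s^2. 1 Gal = 0.01 m/s^2, so 0.26100024 m/s^2 = 0.26100024 / 0.01 = 26.100024 Gal ≈ 26.1 Gal (4 s.f.).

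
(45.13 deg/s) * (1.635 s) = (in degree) 73.79. Check: 1 deg/s = 0.017453293 rad/s, so 45.13 deg/s = 45.13 * 0.017453293 = 0.78766709 rad/s. 1.635 s is already in s. Combine: 0.78766709 rad/s * 1.635 s = 1.2878357 rad. 1 degree = 0.017453293 rad, so 1.2878357 rad = 1.2878357 / 0.017453293 = 73.78755 degree ≈ 73.79 degree (4 s.f.).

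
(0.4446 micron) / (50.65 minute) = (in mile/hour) 1 micron = 1e-06 m, so 0.4446 micron = 0.4446 * 1e-06 = 4.446e-07 m. 1 minute = 60 s, so 50.65 minute = 50.65 * 60 = 3039 s. Combine: 4.446e-07 m / 3039 s = 1.4629812e-10 m/s. 1 mile/hour = 0.44704 m/s, so 1.4629812e-10 m/s = 1.4629812e-10 / 0.44704 = 3.2725958e-10 mile/hour ≈ 3.273e-10 mile/hour (4 s.f.). Final answer: 3.273e-10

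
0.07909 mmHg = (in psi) 0.001529. Check: 1 mmHg = 133.32237 Pa, so 0.07909 mmHg = 0.07909 * 133.32237 = 10.544466 Pa. 1 psi = 6894.7573 Pa, so 10.544466 Pa = 10.544466 / 6894.7573 = 0.0015293455 psi ≈ 0.001529 psi (4 s.f.).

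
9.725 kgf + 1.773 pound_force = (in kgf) 1 kgf = 9.80665 N, so 9.725 kgf = 9.725 * 9.80665 = 95.369671 N. 1 pound_force = 4.4482216 N, so 1.773 pound_force = 1.773 * 4.4482216 = 7.8866969 N. Sum: 95.369671 + 7.8866969 = 103.25637 N. 1 kgf = 9.80665 N, so 103.25637 N = 103.25637 / 9.80665 = 10.529219 kgf ≈ 10.53 kgf (4 s.f.). Final answer: 10.53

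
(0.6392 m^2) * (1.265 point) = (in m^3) 0.6392 m^2 is already in m^2. 1 point = 0.00035277778 m, so 1.265 point = 1.265 * 0.00035277778 = 0.00044626389 m. Combine: 0.6392 m^2 * 0.00044626389 m = 0.00028525188 m^3. Result: 0.00028525188 m^3 ≈ 0.0002853 m^3 (4 s.f.). Final answer: 0.0002853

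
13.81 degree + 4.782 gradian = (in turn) 1 degree = 0.017453293 rad, so 13.81 degree = 13.81 * 0.017453293 = 0.24102997 rad. 1 gradian = 0.015707963 rad, so 4.782 gradian = 4.782 * 0.015707963 = 0.07511548 rad. Sum: 0.24102997 + 0.07511548 = 0.31614545 rad. 1 turn = 6.2831853 rad, so 0.31614545 rad = 0.31614545 / 6.2831853 = 0.050316111 turn ≈ 0.05032 turn (4 s.f.). Final answer: 0.05032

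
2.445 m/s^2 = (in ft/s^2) 8.022. Check: 1 ft/s^2 = 0.3048 m/s^2, so 2.445 m/s^2 = 2.445 / 0.3048 = 8.0216535 ft/s^2 ≈ 8.022 ft/s^2 (4 s.f.).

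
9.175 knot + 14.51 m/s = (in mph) 43.02. Check: 1 knot = 0.51444444 m/s, so 9.175 knot = 9.175 * 0.51444444 = 4.7200278 m/s. 14.51 m/s is already in m/s. Sum: 4.7200278 + 14.51 = 19.230028 m/s. 1 mph = 0.44704 m/s, so 19.230028 m/s = 19.230028 / 0.44704 = 43.016347 mph ≈ 43.02 mph (4 s.f.).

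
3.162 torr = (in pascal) 1 torr = 133.32237 Pa, so 3.162 torr = 3.162 * 133.32237 = 421.56533 Pa. 421.56533 Pa = 421.56533 pascal ≈ 421.6 pascal (4 s.f.). Final answer: 421.6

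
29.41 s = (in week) 4.863e-05. Check: 1 week = 604800 s, so 29.41 s = 29.41 / 604800 = 4.8627646e-05 week ≈ 4.863e-05 week (4 s.f.).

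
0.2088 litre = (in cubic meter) 0.0002088. Check: 1 litre = 0.001 m^3, so 0.2088 litre = 0.2088 * 0.001 = 0.0002088 m^3. 0.0002088 m^3 = 0.0002088 cubic meter.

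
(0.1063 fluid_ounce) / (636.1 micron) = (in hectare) 4.942e-07. Check: 1 fluid_ounce = 2.957353e-05 m^3, so 0.1063 fluid_ounce = 0.1063 * 2.957353e-05 = 3.1436662e-06 m^3. 1 micron = 1e-06 m, so 636.1 micron = 636.1 * 1e-06 = 0.0006361 m. Combine: 3.1436662e-06 m^3 / 0.0006361 m = 0.0049420943 m^2. 1 hectare = 10000 m^2, so 0.0049420943 m^2 = 0.0049420943 / 10000 = 4.9420943e-07 hectare ≈ 4.942e-07 hectare (4 s.f.).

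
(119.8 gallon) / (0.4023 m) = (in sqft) 12.13. Check: 1 gallon = 0.0037854118 m^3, so 119.8 gallon = 119.8 * 0.0037854118 = 0.45349233 m^3. 0.4023 m is already in m. Combine: 0.45349233 m^3 / 0.4023 m = 1.1272491 m^2. 1 sqft = 0.09290304 m^2, so 1.1272491 m^2 = 1.1272491 / 0.09290304 = 12.133609 sqft ≈ 12.13 sqft (4 s.f.).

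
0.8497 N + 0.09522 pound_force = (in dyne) 0.8497 N is already in N. 1 pound_force = 4.4482216 N, so 0.09522 pound_force = 0.09522 * 4.4482216 = 0.42355966 N. Sum: 0.8497 + 0.42355966 = 1.2732597 N. 1 dyne = 1e-05 N, so 1.2732597 N = 1.2732597 / 1e-05 = 127325.97 dyne ≈ 1.273e+05 dyne (4 s.f.). Final answer: 1.273e+05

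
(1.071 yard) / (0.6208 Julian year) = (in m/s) 1 yard = 0.9144 m, so 1.071 yard = 1.071 * 0.9144 = 0.9793224 m. 1 Julian year = 31557600 s, so 0.6208 Julian year = 0.6208 * 31557600 = 19590958 s. Combine: 0.9793224 m / 19590958 s = 4.9988489e-08 m/s. Result: 4.9988489e-08 m/s ≈ 4.999e-08 m/s (4 s.f.). Final answer: 4.999e-08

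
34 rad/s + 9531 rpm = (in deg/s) 5.913e+04. Check: 34 rad/s is already in rad/s. 1 rpm = 0.10471976 rad/s, so 9531 rpm = 9531 * 0.10471976 = 998.08399 rad/s. Sum: 34 + 998.08399 = 1032.084 rad/s. 1 deg/s = 0.017453293 rad/s, so 1032.084 rad/s = 1032.084 / 0.017453293 = 59134.057 deg/s ≈ 5.913e+04 deg/s (4 s.f.).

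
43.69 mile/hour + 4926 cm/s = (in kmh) 1 mile/hour = 0.44704 m/s, so 43.69 mile/hour = 43.69 * 0.44704 = 19.531178 m/s. 1 cm/s = 0.01 m/s, so 4926 cm/s = 4926 * 0.01 = 49.26 m/s. Sum: 19.531178 + 49.26 = 68.791178 m/s. 1 kmh = 0.27777778 m/s, so 68.791178 m/s = 68.791178 / 0.27777778 = 247.64824 kmh ≈ 247.6 kmh (4 s.f.). Final answer: 247.6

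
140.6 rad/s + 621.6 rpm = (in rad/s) 140.6 rad/s is already in rad/s. 1 rpm = 0.10471976 rad/s, so 621.6 rpm = 621.6 * 0.10471976 = 65.0938 rad/s. Sum: 140.6 + 65.0938 = 205.6938 rad/s. Result: 205.6938 rad/s ≈ 205.7 rad/s (4 s.f.). Final answer: 205.7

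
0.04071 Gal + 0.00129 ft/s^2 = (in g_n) 1 Gal = 0.01 m/s^2, so 0.04071 Gal = 0.04071 * 0.01 = 0.0004071 m/s^2. 1 ft/s^2 = 0.3048 m/s^2, so 0.00129 ft/s^2 = 0.00129 * 0.3048 = 0.000393192 m/s^2. Sum: 0.0004071 + 0.000393192 = 0.000800292 m/s^2. 1 g_n = 9.80665 m/s^2, so 0.000800292 m/s^2 = 0.000800292 / 9.80665 = 8.1607073e-05 g_n ≈ 8.161e-05 g_n (4 s.f.). Final answer: 8.161e-05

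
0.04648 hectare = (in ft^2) 5003. Check: 1 hectare = 10000 m^2, so 0.04648 hectare = 0.04648 * 10000 = 464.8 m^2. 1 ft^2 = 0.09290304 m^2, so 464.8 m^2 = 464.8 / 0.09290304 = 5003.0656 ft^2 ≈ 5003 ft^2 (4 s.f.).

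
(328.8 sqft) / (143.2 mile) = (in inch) 0.005218. Check: 1 sqft = 0.09290304 m^2, so 328.8 sqft = 328.8 * 0.09290304 = 30.54652 m^2. 1 mile = 1609.344 m, so 143.2 mile = 143.2 * 1609.344 = 230458.06 m. Combine: 30.54652 m^2 / 230458.06 m = 0.00013254698 m. 1 inch = 0.0254 m, so 0.00013254698 m = 0.00013254698 / 0.0254 = 0.005218385 inch ≈ 0.005218 inch (4 s.f.).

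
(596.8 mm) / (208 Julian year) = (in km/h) 3.273e-10. Check: 1 mm = 0.001 m, so 596.8 mm = 596.8 * 0.001 = 0.5968 m. 1 Julian year = 31557600 s, so 208 Julian year = 208 * 31557600 = 6.5639808e+09 s. Combine: 0.5968 m / 6.5639808e+09 s = 9.0920437e-11 m/s. 1 km/h = 0.27777778 m/s, so 9.0920437e-11 m/s = 9.0920437e-11 / 0.27777778 = 3.2731357e-10 km/h ≈ 3.273e-10 km/h (4 s.f.).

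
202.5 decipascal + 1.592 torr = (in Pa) 232.5. Check: 1 decipascal = 0.1 Pa, so 202.5 decipascal = 202.5 * 0.1 = 20.25 Pa. 1 torr = 133.32237 Pa, so 1.592 torr = 1.592 * 133.32237 = 212.24921 Pa. Sum: 20.25 + 212.24921 = 232.49921 Pa. Result: 232.49921 Pa ≈ 232.5 Pa (4 s.f.).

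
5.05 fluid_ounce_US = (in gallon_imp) 0.03285. Check: 1 fluid_ounce_US = 2.957353e-05 m^3, so 5.05 fluid_ounce_US = 5.05 * 2.957353e-05 = 0.00014934632 m^3. 1 gallon_imp = 0.00454609 m^3, so 0.00014934632 m^3 = 0.00014934632 / 0.00454609 = 0.032851599 gallon_imp ≈ 0.03285 gallon_imp (4 s.f.).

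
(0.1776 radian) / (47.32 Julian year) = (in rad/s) 0.1776 radian = 0.1776 rad. 1 Julian year = 31557600 s, so 47.32 Julian year = 47.32 * 31557600 = 1.4933056e+09 s. Combine: 0.1776 rad / 1.4933056e+09 s = 1.1893078e-10 rad/s. Result: 1.1893078e-10 rad/s ≈ 1.189e-10 rad/s (4 s.f.). Final answer: 1.189e-10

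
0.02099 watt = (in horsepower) 2.815e-05. Check: 0.02099 watt = 0.02099 W. 1 horsepower = 745.69987 W, so 0.02099 W = 0.02099 / 745.69987 = 2.8148054e-05 horsepower ≈ 2.815e-05 horsepower (4 s.f.).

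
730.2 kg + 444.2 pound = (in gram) 9.317e+05. Check: 730.2 kg is already in kg. 1 pound = 0.45359237 kg, so 444.2 pound = 444.2 * 0.45359237 = 201.48573 kg. Sum: 730.2 + 201.48573 = 931.68573 kg. 1 gram = 0.001 kg, so 931.68573 kg = 931.68573 / 0.001 = 931685.73 gram ≈ 9.317e+05 gram (4 s.f.).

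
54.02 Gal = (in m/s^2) 1 Gal = 0.01 m/s^2, so 54.02 Gal = 54.02 * 0.01 = 0.5402 m/s^2. Result: 0.5402 m/s^2. Final answer: 0.5402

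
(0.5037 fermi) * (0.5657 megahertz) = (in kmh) 1.026e-09. Check: 1 fermi = 1e-15 m, so 0.5037 fermi = 0.5037 * 1e-15 = 5.037e-16 m. 1 megahertz = 1000000 Hz, so 0.5657 megahertz = 0.5657 * 1000000 = 565700 Hz. Combine: 5.037e-16 m * 565700 Hz = 2.8494309e-10 m/s. 1 kmh = 0.27777778 m/s, so 2.8494309e-10 m/s = 2.8494309e-10 / 0.27777778 = 1.0257951e-09 kmh ≈ 1.026e-09 kmh (4 s.f.).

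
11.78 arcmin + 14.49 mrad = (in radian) 0.01792. Check: 1 arcmin = 0.00029088821 rad, so 11.78 arcmin = 11.78 * 0.00029088821 = 0.0034266631 rad. 1 mrad = 0.001 rad, so 14.49 mrad = 14.49 * 0.001 = 0.01449 rad. Sum: 0.0034266631 + 0.01449 = 0.017916663 rad. 0.017916663 rad = 0.017916663 radian ≈ 0.01792 radian (4 s.f.).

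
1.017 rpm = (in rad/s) 0.1065. Check: 1 rpm = 0.10471976 rad/s, so 1.017 rpm = 1.017 * 0.10471976 = 0.10649999 rad/s. Result: 0.10649999 rad/s ≈ 0.1065 rad/s (4 s.f.).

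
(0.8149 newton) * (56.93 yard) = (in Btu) 0.8149 newton = 0.8149 N. 1 yard = 0.9144 m, so 56.93 yard = 56.93 * 0.9144 = 52.056792 m. Combine: 0.8149 N * 52.056792 m = 42.42108 J. 1 Btu = 1055.0559 J, so 42.42108 J = 42.42108 / 1055.0559 = 0.040207426 Btu ≈ 0.04021 Btu (4 s.f.). Final answer: 0.04021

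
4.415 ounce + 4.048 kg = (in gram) 4173. Check: 1 ounce = 0.028349523 kg, so 4.415 ounce = 4.415 * 0.028349523 = 0.12516314 kg. 4.048 kg is already in kg. Sum: 0.12516314 + 4.048 = 4.1731631 kg. 1 gram = 0.001 kg, so 4.1731631 kg = 4.1731631 / 0.001 = 4173.1631 gram ≈ 4173 gram (4 s.f.).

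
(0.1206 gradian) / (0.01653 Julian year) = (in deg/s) 1 gradian = 0.015707963 rad, so 0.1206 gradian = 0.1206 * 0.015707963 = 0.0018943804 rad. 1 Julian year = 31557600 s, so 0.01653 Julian year = 0.01653 * 31557600 = 521647.13 s. Combine: 0.0018943804 rad / 521647.13 s = 3.6315361e-09 rad/s. 1 deg/s = 0.017453293 rad/s, so 3.6315361e-09 rad/s = 3.6315361e-09 / 0.017453293 = 2.0807169e-07 deg/s ≈ 2.081e-07 deg/s (4 s.f.). Final answer: 2.081e-07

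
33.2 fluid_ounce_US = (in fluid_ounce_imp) 34.56. Check: 1 fluid_ounce_US = 2.957353e-05 m^3, so 33.2 fluid_ounce_US = 33.2 * 2.957353e-05 = 0.00098184118 m^3. 1 fluid_ounce_imp = 2.8413063e-05 m^3, so 0.00098184118 m^3 = 0.00098184118 / 2.8413063e-05 = 34.555979 fluid_ounce_imp ≈ 34.56 fluid_ounce_imp (4 s.f.).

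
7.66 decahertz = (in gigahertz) 1 decahertz = 10 Hz, so 7.66 decahertz = 7.66 * 10 = 76.6 Hz. 1 gigahertz = 1e+09 Hz, so 76.6 Hz = 76.6 / 1e+09 = 7.66e-08 gigahertz. Final answer: 7.66e-08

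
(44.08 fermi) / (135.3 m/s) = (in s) 3.258e-16. Check: 1 fermi = 1e-15 m, so 44.08 fermi = 44.08 * 1e-15 = 4.408e-14 m. 135.3 m/s is already in m/s. Combine: 4.408e-14 m / 135.3 m/s = 3.2579453e-16 s. Result: 3.2579453e-16 s ≈ 3.258e-16 s (4 s.f.).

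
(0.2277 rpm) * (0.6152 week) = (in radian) 1 rpm = 0.10471976 rad/s, so 0.2277 rpm = 0.2277 * 0.10471976 = 0.023844688 rad/s. 1 week = 604800 s, so 0.6152 week = 0.6152 * 604800 = 372072.96 s. Combine: 0.023844688 rad/s * 372072.96 s = 8871.9637 rad. 8871.9637 rad = 8871.9637 radian ≈ 8872 radian (4 s.f.). Final answer: 8872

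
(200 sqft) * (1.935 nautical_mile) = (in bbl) 4.188e+05. Check: 1 sqft = 0.09290304 m^2, so 200 sqft = 200 * 0.09290304 = 18.580608 m^2. 1 nautical_mile = 1852 m, so 1.935 nautical_mile = 1.935 * 1852 = 3583.62 m. Combine: 18.580608 m^2 * 3583.62 m = 66585.838 m^3. 1 bbl = 0.15898729 m^3, so 66585.838 m^3 = 66585.838 / 0.15898729 = 418812.32 bbl ≈ 4.188e+05 bbl (4 s.f.).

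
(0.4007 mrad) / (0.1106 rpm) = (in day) 4.004e-07. Check: 1 mrad = 0.001 rad, so 0.4007 mrad = 0.4007 * 0.001 = 0.0004007 rad. 1 rpm = 0.10471976 rad/s, so 0.1106 rpm = 0.1106 * 0.10471976 = 0.011582005 rad/s. Combine: 0.0004007 rad / 0.011582005 rad/s = 0.034596773 s. 1 day = 86400 s, so 0.034596773 s = 0.034596773 / 86400 = 4.0042562e-07 day ≈ 4.004e-07 day (4 s.f.).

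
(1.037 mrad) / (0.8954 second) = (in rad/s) 0.001158. Check: 1 mrad = 0.001 rad, so 1.037 mrad = 1.037 * 0.001 = 0.001037 rad. 0.8954 second = 0.8954 s. Combine: 0.001037 rad / 0.8954 s = 0.0011581416 rad/s. Result: 0.0011581416 rad/s ≈ 0.001158 rad/s (4 s.f.).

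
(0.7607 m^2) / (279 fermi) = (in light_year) 0.7607 m^2 is already in m^2. 1 fermi = 1e-15 m, so 279 fermi = 279 * 1e-15 = 2.79e-13 m. Combine: 0.7607 m^2 / 2.79e-13 m = 2.7265233e+12 m. 1 light_year = 9.4607305e+15 m, so 2.7265233e+12 m = 2.7265233e+12 / 9.4607305e+15 = 0.00028819374 light_year ≈ 0.0002882 light_year (4 s.f.). Final answer: 0.0002882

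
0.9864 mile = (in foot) 5208. Check: 1 mile = 1609.344 m, so 0.9864 mile = 0.9864 * 1609.344 = 1587.4569 m. 1 foot = 0.3048 m, so 1587.4569 m = 1587.4569 / 0.3048 = 5208.192 foot ≈ 5208 foot (4 s.f.).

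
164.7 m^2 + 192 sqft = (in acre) 164.7 m^2 is already in m^2. 1 sqft = 0.09290304 m^2, so 192 sqft = 192 * 0.09290304 = 17.837384 m^2. Sum: 164.7 + 17.837384 = 182.53738 m^2. 1 acre = 4046.8564 m^2, so 182.53738 m^2 = 182.53738 / 4046.8564 = 0.04510597 acre ≈ 0.04511 acre (4 s.f.). Final answer: 0.04511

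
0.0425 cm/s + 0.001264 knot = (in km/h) 1 cm/s = 0.01 m/s, so 0.0425 cm/s = 0.0425 * 0.01 = 0.000425 m/s. 1 knot = 0.51444444 m/s, so 0.001264 knot = 0.001264 * 0.51444444 = 0.00065025778 m/s. Sum: 0.000425 + 0.00065025778 = 0.0010752578 m/s. 1 km/h = 0.27777778 m/s, so 0.0010752578 m/s = 0.0010752578 / 0.27777778 = 0.003870928 km/h ≈ 0.003871 km/h (4 s.f.). Final answer: 0.003871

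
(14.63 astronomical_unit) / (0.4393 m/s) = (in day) 1 astronomical_unit = 1.4959787e+11 m, so 14.63 astronomical_unit = 14.63 * 1.4959787e+11 = 2.1886168e+12 m. 0.4393 m/s is already in m/s. Combine: 2.1886168e+12 m / 0.4393 m/s = 4.9820552e+12 s. 1 day = 86400 s, so 4.9820552e+12 s = 4.9820552e+12 / 86400 = 57662676 day ≈ 5.766e+07 day (4 s.f.). Final answer: 5.766e+07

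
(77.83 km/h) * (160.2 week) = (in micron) 2.095e+15. Check: 1 km/h = 0.27777778 m/s, so 77.83 km/h = 77.83 * 0.27777778 = 21.619444 m/s. 1 week = 604800 s, so 160.2 week = 160.2 * 604800 = 96888960 s. Combine: 21.619444 m/s * 96888960 s = 2.0946855e+09 m. 1 micron = 1e-06 m, so 2.0946855e+09 m = 2.0946855e+09 / 1e-06 = 2.0946855e+15 micron ≈ 2.095e+15 micron (4 s.f.).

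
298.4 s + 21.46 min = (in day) 0.01836. Check: 298.4 s is already in s. 1 min = 60 s, so 21.46 min = 21.46 * 60 = 1287.6 s. Sum: 298.4 + 1287.6 = 1586 s. 1 day = 86400 s, so 1586 s = 1586 / 86400 = 0.018356481 day ≈ 0.01836 day (4 s.f.).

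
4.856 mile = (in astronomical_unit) 5.224e-08. Check: 1 mile = 1609.344 m, so 4.856 mile = 4.856 * 1609.344 = 7814.9745 m. 1 astronomical_unit = 1.4959787e+11 m, so 7814.9745 m = 7814.9745 / 1.4959787e+11 = 5.2239878e-08 astronomical_unit ≈ 5.224e-08 astronomical_unit (4 s.f.).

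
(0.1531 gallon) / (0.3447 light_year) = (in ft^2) 1 gallon = 0.0037854118 m^3, so 0.1531 gallon = 0.1531 * 0.0037854118 = 0.00057954654 m^3. 1 light_year = 9.4607305e+15 m, so 0.3447 light_year = 0.3447 * 9.4607305e+15 = 3.2611138e+15 m. Combine: 0.00057954654 m^3 / 3.2611138e+15 m = 1.777143e-19 m^2. 1 ft^2 = 0.09290304 m^2, so 1.777143e-19 m^2 = 1.777143e-19 / 0.09290304 = 1.9129008e-18 ft^2 ≈ 1.913e-18 ft^2 (4 s.f.). Final answer: 1.913e-18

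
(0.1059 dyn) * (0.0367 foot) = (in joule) 1 dyn = 1e-05 N, so 0.1059 dyn = 0.1059 * 1e-05 = 1.059e-06 N. 1 foot = 0.3048 m, so 0.0367 foot = 0.0367 * 0.3048 = 0.01118616 m. Combine: 1.059e-06 N * 0.01118616 m = 1.1846143e-08 J. 1.1846143e-08 J = 1.1846143e-08 joule ≈ 1.185e-08 joule (4 s.f.). Final answer: 1.185e-08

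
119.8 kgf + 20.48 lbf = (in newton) 1266. Check: 1 kgf = 9.80665 N, so 119.8 kgf = 119.8 * 9.80665 = 1174.8367 N. 1 lbf = 4.4482216 N, so 20.48 lbf = 20.48 * 4.4482216 = 91.099579 N. Sum: 1174.8367 + 91.099579 = 1265.9362 N. 1265.9362 N = 1265.9362 newton ≈ 1266 newton (4 s.f.).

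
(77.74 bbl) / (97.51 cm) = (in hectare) 0.001268. Check: 1 bbl = 0.15898729 m^3, so 77.74 bbl = 77.74 * 0.15898729 = 12.359672 m^3. 1 cm = 0.01 m, so 97.51 cm = 97.51 * 0.01 = 0.9751 m. Combine: 12.359672 m^3 / 0.9751 m = 12.675287 m^2. 1 hectare = 10000 m^2, so 12.675287 m^2 = 12.675287 / 10000 = 0.0012675287 hectare ≈ 0.001268 hectare (4 s.f.).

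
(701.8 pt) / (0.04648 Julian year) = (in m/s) 1 pt = 0.00035277778 m, so 701.8 pt = 701.8 * 0.00035277778 = 0.24757944 m. 1 Julian year = 31557600 s, so 0.04648 Julian year = 0.04648 * 31557600 = 1466797.2 s. Combine: 0.24757944 m / 1466797.2 s = 1.6878914e-07 m/s. Result: 1.6878914e-07 m/s ≈ 1.688e-07 m/s (4 s.f.). Final answer: 1.688e-07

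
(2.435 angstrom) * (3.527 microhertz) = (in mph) 1 angstrom = 1e-10 m, so 2.435 angstrom = 2.435 * 1e-10 = 2.435e-10 m. 1 microhertz = 1e-06 Hz, so 3.527 microhertz = 3.527 * 1e-06 = 3.527e-06 Hz. Combine: 2.435e-10 m * 3.527e-06 Hz = 8.588245e-16 m/s. 1 mph = 0.44704 m/s, so 8.588245e-16 m/s = 8.588245e-16 / 0.44704 = 1.9211357e-15 mph ≈ 1.921e-15 mph (4 s.f.). Final answer: 1.921e-15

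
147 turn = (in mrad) 9.236e+05. Check: 1 turn = 6.2831853 rad, so 147 turn = 147 * 6.2831853 = 923.62824 rad. 1 mrad = 0.001 rad, so 923.62824 rad = 923.62824 / 0.001 = 923628.24 mrad ≈ 9.236e+05 mrad (4 s.f.).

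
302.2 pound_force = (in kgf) 137.1. Check: 1 pound_force = 4.4482216 N, so 302.2 pound_force = 302.2 * 4.4482216 = 1344.2526 N. 1 kgf = 9.80665 N, so 1344.2526 N = 1344.2526 / 9.80665 = 137.07561 kgf ≈ 137.1 kgf (4 s.f.).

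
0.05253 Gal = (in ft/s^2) 1 Gal = 0.01 m/s^2, so 0.05253 Gal = 0.05253 * 0.01 = 0.0005253 m/s^2. 1 ft/s^2 = 0.3048 m/s^2, so 0.0005253 m/s^2 = 0.0005253 / 0.3048 = 0.0017234252 ft/s^2 ≈ 0.001723 ft/s^2 (4 s.f.). Final answer: 0.001723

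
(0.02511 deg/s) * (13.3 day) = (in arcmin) 1 deg/s = 0.017453293 rad/s, so 0.02511 deg/s = 0.02511 * 0.017453293 = 0.00043825218 rad/s. 1 day = 86400 s, so 13.3 day = 13.3 * 86400 = 1149120 s. Combine: 0.00043825218 rad/s * 1149120 s = 503.60434 rad. 1 arcmin = 0.00029088821 rad, so 503.60434 rad = 503.60434 / 0.00029088821 = 1731264.2 arcmin ≈ 1.731e+06 arcmin (4 s.f.). Final answer: 1.731e+06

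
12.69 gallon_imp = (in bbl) 0.3629. Check: 1 gallon_imp = 0.00454609 m^3, so 12.69 gallon_imp = 12.69 * 0.00454609 = 0.057689882 m^3. 1 bbl = 0.15898729 m^3, so 0.057689882 m^3 = 0.057689882 / 0.15898729 = 0.36285844 bbl ≈ 0.3629 bbl (4 s.f.).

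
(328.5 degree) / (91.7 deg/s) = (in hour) 0.0009951. Check: 1 degree = 0.017453293 rad, so 328.5 degree = 328.5 * 0.017453293 = 5.7334066 rad. 1 deg/s = 0.017453293 rad/s, so 91.7 deg/s = 91.7 * 0.017453293 = 1.6004669 rad/s. Combine: 5.7334066 rad / 1.6004669 rad/s = 3.5823337 s. 1 hour = 3600 s, so 3.5823337 s = 3.5823337 / 3600 = 0.00099509269 hour ≈ 0.0009951 hour (4 s.f.).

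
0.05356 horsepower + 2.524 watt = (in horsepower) 1 horsepower = 745.69987 W, so 0.05356 horsepower = 0.05356 * 745.69987 = 39.939685 W. 2.524 watt = 2.524 W. Sum: 39.939685 + 2.524 = 42.463685 W. 1 horsepower = 745.69987 W, so 42.463685 W = 42.463685 / 745.69987 = 0.05694474 horsepower ≈ 0.05694 horsepower (4 s.f.). Final answer: 0.05694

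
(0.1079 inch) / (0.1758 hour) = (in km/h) 1.559e-05. Check: 1 inch = 0.0254 m, so 0.1079 inch = 0.1079 * 0.0254 = 0.00274066 m. 1 hour = 3600 s, so 0.1758 hour = 0.1758 * 3600 = 632.88 s. Combine: 0.00274066 m / 632.88 s = 4.3304576e-06 m/s. 1 km/h = 0.27777778 m/s, so 4.3304576e-06 m/s = 4.3304576e-06 / 0.27777778 = 1.5589647e-05 km/h ≈ 1.559e-05 km/h (4 s.f.).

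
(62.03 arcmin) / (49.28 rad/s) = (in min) 1 arcmin = 0.00029088821 rad, so 62.03 arcmin = 62.03 * 0.00029088821 = 0.018043796 rad. 49.28 rad/s is already in rad/s. Combine: 0.018043796 rad / 49.28 rad/s = 0.00036614845 s. 1 min = 60 s, so 0.00036614845 s = 0.00036614845 / 60 = 6.1024742e-06 min ≈ 6.102e-06 min (4 s.f.). Final answer: 6.102e-06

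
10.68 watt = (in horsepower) 0.01432. Check: 10.68 watt = 10.68 W. 1 horsepower = 745.69987 W, so 10.68 W = 10.68 / 745.69987 = 0.014322116 horsepower ≈ 0.01432 horsepower (4 s.f.).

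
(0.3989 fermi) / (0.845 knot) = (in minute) 1 fermi = 1e-15 m, so 0.3989 fermi = 0.3989 * 1e-15 = 3.989e-16 m. 1 knot = 0.51444444 m/s, so 0.845 knot = 0.845 * 0.51444444 = 0.43470556 m/s. Combine: 3.989e-16 m / 0.43470556 m/s = 9.1763262e-16 s. 1 minute = 60 s, so 9.1763262e-16 s = 9.1763262e-16 / 60 = 1.5293877e-17 minute ≈ 1.529e-17 minute (4 s.f.). Final answer: 1.529e-17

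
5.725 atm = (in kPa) 580.1. Check: 1 atm = 101325 Pa, so 5.725 atm = 5.725 * 101325 = 580085.62 Pa. 1 kPa = 1000 Pa, so 580085.62 Pa = 580085.62 / 1000 = 580.08563 kPa ≈ 580.1 kPa (4 s.f.).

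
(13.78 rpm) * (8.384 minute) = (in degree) 1 rpm = 0.10471976 rad/s, so 13.78 rpm = 13.78 * 0.10471976 = 1.4430382 rad/s. 1 minute = 60 s, so 8.384 minute = 8.384 * 60 = 503.04 s. Combine: 1.4430382 rad/s * 503.04 s = 725.90595 rad. 1 degree = 0.017453293 rad, so 725.90595 rad = 725.90595 / 0.017453293 = 41591.347 degree ≈ 4.159e+04 degree (4 s.f.). Final answer: 4.159e+04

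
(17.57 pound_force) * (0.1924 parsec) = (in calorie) 1 pound_force = 4.4482216 N, so 17.57 pound_force = 17.57 * 4.4482216 = 78.155254 N. 1 parsec = 3.0856776e+16 m, so 0.1924 parsec = 0.1924 * 3.0856776e+16 = 5.9368437e+15 m. Combine: 78.155254 N * 5.9368437e+15 m = 4.6399552e+17 J. 1 calorie = 4.184 J, so 4.6399552e+17 J = 4.6399552e+17 / 4.184 = 1.1089759e+17 calorie ≈ 1.109e+17 calorie (4 s.f.). Final answer: 1.109e+17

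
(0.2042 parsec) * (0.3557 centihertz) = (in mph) 1 parsec = 3.0856776e+16 m, so 0.2042 parsec = 0.2042 * 3.0856776e+16 = 6.3009536e+15 m. 1 centihertz = 0.01 Hz, so 0.3557 centihertz = 0.3557 * 0.01 = 0.003557 Hz. Combine: 6.3009536e+15 m * 0.003557 Hz = 2.2412492e+13 m/s. 1 mph = 0.44704 m/s, so 2.2412492e+13 m/s = 2.2412492e+13 / 0.44704 = 5.0135317e+13 mph ≈ 5.014e+13 mph (4 s.f.). Final answer: 5.014e+13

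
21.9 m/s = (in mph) 1 mph = 0.44704 m/s, so 21.9 m/s = 21.9 / 0.44704 = 48.988905 mph ≈ 48.99 mph (4 s.f.). Final answer: 48.99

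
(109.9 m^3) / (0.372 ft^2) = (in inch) 1.252e+05. Check: 109.9 m^3 is already in m^3. 1 ft^2 = 0.09290304 m^2, so 0.372 ft^2 = 0.372 * 0.09290304 = 0.034559931 m^2. Combine: 109.9 m^3 / 0.034559931 m^2 = 3179.9832 m. 1 inch = 0.0254 m, so 3179.9832 m = 3179.9832 / 0.0254 = 125196.19 inch ≈ 1.252e+05 inch (4 s.f.).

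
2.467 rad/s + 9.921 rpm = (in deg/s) 200.9. Check: 2.467 rad/s is already in rad/s. 1 rpm = 0.10471976 rad/s, so 9.921 rpm = 9.921 * 0.10471976 = 1.0389247 rad/s. Sum: 2.467 + 1.0389247 = 3.5059247 rad/s. 1 deg/s = 0.017453293 rad/s, so 3.5059247 rad/s = 3.5059247 / 0.017453293 = 200.87469 deg/s ≈ 200.9 deg/s (4 s.f.).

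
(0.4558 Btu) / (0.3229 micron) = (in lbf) 3.348e+08. Check: 1 Btu = 1055.0559 J, so 0.4558 Btu = 0.4558 * 1055.0559 = 480.89446 J. 1 micron = 1e-06 m, so 0.3229 micron = 0.3229 * 1e-06 = 3.229e-07 m. Combine: 480.89446 J / 3.229e-07 m = 1.4892984e+09 N. 1 lbf = 4.4482216 N, so 1.4892984e+09 N = 1.4892984e+09 / 4.4482216 = 3.348076e+08 lbf ≈ 3.348e+08 lbf (4 s.f.).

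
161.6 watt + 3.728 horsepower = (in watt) 161.6 watt = 161.6 W. 1 horsepower = 745.69987 W, so 3.728 horsepower = 3.728 * 745.69987 = 2779.9691 W. Sum: 161.6 + 2779.9691 = 2941.5691 W. 2941.5691 W = 2941.5691 watt ≈ 2942 watt (4 s.f.). Final answer: 2942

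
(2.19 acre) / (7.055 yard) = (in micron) 1.374e+09. Check: 1 acre = 4046.8564 m^2, so 2.19 acre = 2.19 * 4046.8564 = 8862.6156 m^2. 1 yard = 0.9144 m, so 7.055 yard = 7.055 * 0.9144 = 6.451092 m. Combine: 8862.6156 m^2 / 6.451092 m = 1373.8163 m. 1 micron = 1e-06 m, so 1373.8163 m = 1373.8163 / 1e-06 = 1.3738163e+09 micron ≈ 1.374e+09 micron (4 s.f.).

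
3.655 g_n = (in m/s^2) 35.84. Check: 1 g_n = 9.80665 m/s^2, so 3.655 g_n = 3.655 * 9.80665 = 35.843306 m/s^2. Result: 35.843306 m/s^2 ≈ 35.84 m/s^2 (4 s.f.).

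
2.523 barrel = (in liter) 401.1. Check: 1 barrel = 0.15898729 m^3, so 2.523 barrel = 2.523 * 0.15898729 = 0.40112495 m^3. 1 liter = 0.001 m^3, so 0.40112495 m^3 = 0.40112495 / 0.001 = 401.12495 liter ≈ 401.1 liter (4 s.f.).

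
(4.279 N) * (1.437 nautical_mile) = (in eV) 4.279 N is already in N. 1 nautical_mile = 1852 m, so 1.437 nautical_mile = 1.437 * 1852 = 2661.324 m. Combine: 4.279 N * 2661.324 m = 11387.805 J. 1 eV = 1.6021766e-19 J, so 11387.805 J = 11387.805 / 1.6021766e-19 = 7.1077091e+22 eV ≈ 7.108e+22 eV (4 s.f.). Final answer: 7.108e+22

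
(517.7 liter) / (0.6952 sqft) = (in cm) 1 liter = 0.001 m^3, so 517.7 liter = 517.7 * 0.001 = 0.5177 m^3. 1 sqft = 0.09290304 m^2, so 0.6952 sqft = 0.6952 * 0.09290304 = 0.064586193 m^2. Combine: 0.5177 m^3 / 0.064586193 m^2 = 8.015645 m. 1 cm = 0.01 m, so 8.015645 m = 8.015645 / 0.01 = 801.5645 cm ≈ 801.6 cm (4 s.f.). Final answer: 801.6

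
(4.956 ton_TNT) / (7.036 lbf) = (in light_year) 7.003e-08. Check: 1 ton_TNT = 4.184e+09 J, so 4.956 ton_TNT = 4.956 * 4.184e+09 = 2.0735904e+10 J. 1 lbf = 4.4482216 N, so 7.036 lbf = 7.036 * 4.4482216 = 31.297687 N. Combine: 2.0735904e+10 J / 31.297687 N = 6.625379e+08 m. 1 light_year = 9.4607305e+15 m, so 6.625379e+08 m = 6.625379e+08 / 9.4607305e+15 = 7.0030311e-08 light_year ≈ 7.003e-08 light_year (4 s.f.).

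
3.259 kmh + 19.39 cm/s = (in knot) 2.137. Check: 1 kmh = 0.27777778 m/s, so 3.259 kmh = 3.259 * 0.27777778 = 0.90527778 m/s. 1 cm/s = 0.01 m/s, so 19.39 cm/s = 19.39 * 0.01 = 0.1939 m/s. Sum: 0.90527778 + 0.1939 = 1.0991778 m/s. 1 knot = 0.51444444 m/s, so 1.0991778 m/s = 1.0991778 / 0.51444444 = 2.1366307 knot ≈ 2.137 knot (4 s.f.).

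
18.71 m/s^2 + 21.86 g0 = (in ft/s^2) 764.7. Check: 18.71 m/s^2 is already in m/s^2. 1 g0 = 9.80665 m/s^2, so 21.86 g0 = 21.86 * 9.80665 = 214.37337 m/s^2. Sum: 18.71 + 214.37337 = 233.08337 m/s^2. 1 ft/s^2 = 0.3048 m/s^2, so 233.08337 m/s^2 = 233.08337 / 0.3048 = 764.70922 ft/s^2 ≈ 764.7 ft/s^2 (4 s.f.).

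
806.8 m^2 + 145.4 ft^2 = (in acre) 0.2027. Check: 806.8 m^2 is already in m^2. 1 ft^2 = 0.09290304 m^2, so 145.4 ft^2 = 145.4 * 0.09290304 = 13.508102 m^2. Sum: 806.8 + 13.508102 = 820.3081 m^2. 1 acre = 4046.8564 m^2, so 820.3081 m^2 = 820.3081 / 4046.8564 = 0.20270255 acre ≈ 0.2027 acre (4 s.f.).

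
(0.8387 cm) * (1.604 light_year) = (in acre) 1 cm = 0.01 m, so 0.8387 cm = 0.8387 * 0.01 = 0.008387 m. 1 light_year = 9.4607305e+15 m, so 1.604 light_year = 1.604 * 9.4607305e+15 = 1.5175012e+16 m. Combine: 0.008387 m * 1.5175012e+16 m = 1.2727282e+14 m^2. 1 acre = 4046.8564 m^2, so 1.2727282e+14 m^2 = 1.2727282e+14 / 4046.8564 = 3.1449799e+10 acre ≈ 3.145e+10 acre (4 s.f.). Final answer: 3.145e+10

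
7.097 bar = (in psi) 102.9. Check: 1 bar = 100000 Pa, so 7.097 bar = 7.097 * 100000 = 709700 Pa. 1 psi = 6894.7573 Pa, so 709700 Pa = 709700 / 6894.7573 = 102.93328 psi ≈ 102.9 psi (4 s.f.).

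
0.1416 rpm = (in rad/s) 0.01483. Check: 1 rpm = 0.10471976 rad/s, so 0.1416 rpm = 0.1416 * 0.10471976 = 0.014828317 rad/s. Result: 0.014828317 rad/s ≈ 0.01483 rad/s (4 s.f.).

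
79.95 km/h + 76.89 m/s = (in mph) 221.7. Check: 1 km/h = 0.27777778 m/s, so 79.95 km/h = 79.95 * 0.27777778 = 22.208333 m/s. 76.89 m/s is already in m/s. Sum: 22.208333 + 76.89 = 99.098333 m/s. 1 mph = 0.44704 m/s, so 99.098333 m/s = 99.098333 / 0.44704 = 221.67666 mph ≈ 221.7 mph (4 s.f.).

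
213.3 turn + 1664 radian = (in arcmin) 1.033e+07. Check: 1 turn = 6.2831853 rad, so 213.3 turn = 213.3 * 6.2831853 = 1340.2034 rad. 1664 radian = 1664 rad. Sum: 1340.2034 + 1664 = 3004.2034 rad. 1 arcmin = 0.00029088821 rad, so 3004.2034 rad = 3004.2034 / 0.00029088821 = 10327691 arcmin ≈ 1.033e+07 arcmin (4 s.f.).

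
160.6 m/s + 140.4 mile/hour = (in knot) 434.2. Check: 160.6 m/s is already in m/s. 1 mile/hour = 0.44704 m/s, so 140.4 mile/hour = 140.4 * 0.44704 = 62.764416 m/s. Sum: 160.6 + 62.764416 = 223.36442 m/s. 1 knot = 0.51444444 m/s, so 223.36442 m/s = 223.36442 / 0.51444444 = 434.18569 knot ≈ 434.2 knot (4 s.f.).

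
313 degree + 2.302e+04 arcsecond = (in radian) 5.574. Check: 1 degree = 0.017453293 rad, so 313 degree = 313 * 0.017453293 = 5.4628806 rad. 1 arcsecond = 4.8481368e-06 rad, so 2.302e+04 arcsecond = 2.302e+04 * 4.8481368e-06 = 0.11160411 rad. Sum: 5.4628806 + 0.11160411 = 5.5744847 rad. 5.5744847 rad = 5.5744847 radian ≈ 5.574 radian (4 s.f.).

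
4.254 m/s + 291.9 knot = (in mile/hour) 4.254 m/s is already in m/s. 1 knot = 0.51444444 m/s, so 291.9 knot = 291.9 * 0.51444444 = 150.16633 m/s. Sum: 4.254 + 150.16633 = 154.42033 m/s. 1 mile/hour = 0.44704 m/s, so 154.42033 m/s = 154.42033 / 0.44704 = 345.42845 mile/hour ≈ 345.4 mile/hour (4 s.f.). Final answer: 345.4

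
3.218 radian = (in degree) 184.4. Check: 3.218 radian = 3.218 rad. 1 degree = 0.017453293 rad, so 3.218 rad = 3.218 / 0.017453293 = 184.37782 degree ≈ 184.4 degree (4 s.f.).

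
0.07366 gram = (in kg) 7.366e-05. Check: 1 gram = 0.001 kg, so 0.07366 gram = 0.07366 * 0.001 = 7.366e-05 kg. Result: 7.366e-05 kg.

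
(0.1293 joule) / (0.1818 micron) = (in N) 0.1293 joule = 0.1293 J. 1 micron = 1e-06 m, so 0.1818 micron = 0.1818 * 1e-06 = 1.818e-07 m. Combine: 0.1293 J / 1.818e-07 m = 711221.12 N. Result: 711221.12 N ≈ 7.112e+05 N (4 s.f.). Final answer: 7.112e+05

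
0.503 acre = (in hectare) 1 acre = 4046.8564 m^2, so 0.503 acre = 0.503 * 4046.8564 = 2035.5688 m^2. 1 hectare = 10000 m^2, so 2035.5688 m^2 = 2035.5688 / 10000 = 0.20355688 hectare ≈ 0.2036 hectare (4 s.f.). Final answer: 0.2036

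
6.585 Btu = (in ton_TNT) 1.661e-06. Check: 1 Btu = 1055.0559 J, so 6.585 Btu = 6.585 * 1055.0559 = 6947.5428 J. 1 ton_TNT = 4.184e+09 J, so 6947.5428 J = 6947.5428 / 4.184e+09 = 1.6605026e-06 ton_TNT ≈ 1.661e-06 ton_TNT (4 s.f.).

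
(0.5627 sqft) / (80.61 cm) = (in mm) 64.85. Check: 1 sqft = 0.09290304 m^2, so 0.5627 sqft = 0.5627 * 0.09290304 = 0.052276541 m^2. 1 cm = 0.01 m, so 80.61 cm = 80.61 * 0.01 = 0.8061 m. Combine: 0.052276541 m^2 / 0.8061 m = 0.064851185 m. 1 mm = 0.001 m, so 0.064851185 m = 0.064851185 / 0.001 = 64.851185 mm ≈ 64.85 mm (4 s.f.).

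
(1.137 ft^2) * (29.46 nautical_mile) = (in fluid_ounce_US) 1 ft^2 = 0.09290304 m^2, so 1.137 ft^2 = 1.137 * 0.09290304 = 0.10563076 m^2. 1 nautical_mile = 1852 m, so 29.46 nautical_mile = 29.46 * 1852 = 54559.92 m. Combine: 0.10563076 m^2 * 54559.92 m = 5763.2056 m^3. 1 fluid_ounce_US = 2.957353e-05 m^3, so 5763.2056 m^3 = 5763.2056 / 2.957353e-05 = 1.9487717e+08 fluid_ounce_US ≈ 1.949e+08 fluid_ounce_US (4 s.f.). Final answer: 1.949e+08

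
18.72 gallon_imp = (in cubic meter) 1 gallon_imp = 0.00454609 m^3, so 18.72 gallon_imp = 18.72 * 0.00454609 = 0.085102805 m^3. 0.085102805 m^3 = 0.085102805 cubic meter ≈ 0.0851 cubic meter (4 s.f.). Final answer: 0.0851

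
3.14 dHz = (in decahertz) 0.0314. Check: 1 dHz = 0.1 Hz, so 3.14 dHz = 3.14 * 0.1 = 0.314 Hz. 1 decahertz = 10 Hz, so 0.314 Hz = 0.314 / 10 = 0.0314 decahertz.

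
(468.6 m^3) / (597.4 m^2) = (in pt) 468.6 m^3 is already in m^3. 597.4 m^2 is already in m^2. Combine: 468.6 m^3 / 597.4 m^2 = 0.78439906 m. 1 pt = 0.00035277778 m, so 0.78439906 m = 0.78439906 / 0.00035277778 = 2223.4934 pt ≈ 2223 pt (4 s.f.). Final answer: 2223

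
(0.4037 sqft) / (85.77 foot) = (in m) 1 sqft = 0.09290304 m^2, so 0.4037 sqft = 0.4037 * 0.09290304 = 0.037504957 m^2. 1 foot = 0.3048 m, so 85.77 foot = 85.77 * 0.3048 = 26.142696 m. Combine: 0.037504957 m^2 / 26.142696 m = 0.0014346247 m. Result: 0.0014346247 m ≈ 0.001435 m (4 s.f.). Final answer: 0.001435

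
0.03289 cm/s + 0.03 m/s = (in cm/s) 1 cm/s = 0.01 m/s, so 0.03289 cm/s = 0.03289 * 0.01 = 0.0003289 m/s. 0.03 m/s is already in m/s. Sum: 0.0003289 + 0.03 = 0.0303289 m/s. 1 cm/s = 0.01 m/s, so 0.0303289 m/s = 0.0303289 / 0.01 = 3.03289 cm/s ≈ 3.033 cm/s (4 s.f.). Final answer: 3.033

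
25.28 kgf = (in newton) 1 kgf = 9.80665 N, so 25.28 kgf = 25.28 * 9.80665 = 247.91211 N. 247.91211 N = 247.91211 newton ≈ 247.9 newton (4 s.f.). Final answer: 247.9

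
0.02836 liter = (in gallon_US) 1 liter = 0.001 m^3, so 0.02836 liter = 0.02836 * 0.001 = 2.836e-05 m^3. 1 gallon_US = 0.0037854118 m^3, so 2.836e-05 m^3 = 2.836e-05 / 0.0037854118 = 0.0074919194 gallon_US ≈ 0.007492 gallon_US (4 s.f.). Final answer: 0.007492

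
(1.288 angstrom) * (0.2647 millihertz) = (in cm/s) 1 angstrom = 1e-10 m, so 1.288 angstrom = 1.288 * 1e-10 = 1.288e-10 m. 1 millihertz = 0.001 Hz, so 0.2647 millihertz = 0.2647 * 0.001 = 0.0002647 Hz. Combine: 1.288e-10 m * 0.0002647 Hz = 3.409336e-14 m/s. 1 cm/s = 0.01 m/s, so 3.409336e-14 m/s = 3.409336e-14 / 0.01 = 3.409336e-12 cm/s ≈ 3.409e-12 cm/s (4 s.f.). Final answer: 3.409e-12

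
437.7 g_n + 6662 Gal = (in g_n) 444.5. Check: 1 g_n = 9.80665 m/s^2, so 437.7 g_n = 437.7 * 9.80665 = 4292.3707 m/s^2. 1 Gal = 0.01 m/s^2, so 6662 Gal = 6662 * 0.01 = 66.62 m/s^2. Sum: 4292.3707 + 66.62 = 4358.9907 m/s^2. 1 g_n = 9.80665 m/s^2, so 4358.9907 m/s^2 = 4358.9907 / 9.80665 = 444.49335 g_n ≈ 444.5 g_n (4 s.f.).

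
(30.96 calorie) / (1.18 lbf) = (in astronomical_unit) 1 calorie = 4.184 J, so 30.96 calorie = 30.96 * 4.184 = 129.53664 J. 1 lbf = 4.4482216 N, so 1.18 lbf = 1.18 * 4.4482216 = 5.2489015 N. Combine: 129.53664 J / 5.2489015 N = 24.678809 m. 1 astronomical_unit = 1.4959787e+11 m, so 24.678809 m = 24.678809 / 1.4959787e+11 = 1.6496765e-10 astronomical_unit ≈ 1.65e-10 astronomical_unit (4 s.f.). Final answer: 1.65e-10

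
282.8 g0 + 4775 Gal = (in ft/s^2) 9255. Check: 1 g0 = 9.80665 m/s^2, so 282.8 g0 = 282.8 * 9.80665 = 2773.3206 m/s^2. 1 Gal = 0.01 m/s^2, so 4775 Gal = 4775 * 0.01 = 47.75 m/s^2. Sum: 2773.3206 + 47.75 = 2821.0706 m/s^2. 1 ft/s^2 = 0.3048 m/s^2, so 2821.0706 m/s^2 = 2821.0706 / 0.3048 = 9255.481 ft/s^2 ≈ 9255 ft/s^2 (4 s.f.).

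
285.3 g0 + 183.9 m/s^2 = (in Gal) 1 g0 = 9.80665 m/s^2, so 285.3 g0 = 285.3 * 9.80665 = 2797.8372 m/s^2. 183.9 m/s^2 is already in m/s^2. Sum: 2797.8372 + 183.9 = 2981.7372 m/s^2. 1 Gal = 0.01 m/s^2, so 2981.7372 m/s^2 = 2981.7372 / 0.01 = 298173.72 Gal ≈ 2.982e+05 Gal (4 s.f.). Final answer: 2.982e+05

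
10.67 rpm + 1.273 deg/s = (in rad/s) 1.14. Check: 1 rpm = 0.10471976 rad/s, so 10.67 rpm = 10.67 * 0.10471976 = 1.1173598 rad/s. 1 deg/s = 0.017453293 rad/s, so 1.273 deg/s = 1.273 * 0.017453293 = 0.022218041 rad/s. Sum: 1.1173598 + 0.022218041 = 1.1395778 rad/s. Result: 1.1395778 rad/s ≈ 1.14 rad/s (4 s.f.).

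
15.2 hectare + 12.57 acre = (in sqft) 1 hectare = 10000 m^2, so 15.2 hectare = 15.2 * 10000 = 152000 m^2. 1 acre = 4046.8564 m^2, so 12.57 acre = 12.57 * 4046.8564 = 50868.985 m^2. Sum: 152000 + 50868.985 = 202868.99 m^2. 1 sqft = 0.09290304 m^2, so 202868.99 m^2 = 202868.99 / 0.09290304 = 2183663.6 sqft ≈ 2.184e+06 sqft (4 s.f.). Final answer: 2.184e+06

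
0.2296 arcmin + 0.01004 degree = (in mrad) 1 arcmin = 0.00029088821 rad, so 0.2296 arcmin = 0.2296 * 0.00029088821 = 6.6787933e-05 rad. 1 degree = 0.017453293 rad, so 0.01004 degree = 0.01004 * 0.017453293 = 0.00017523106 rad. Sum: 6.6787933e-05 + 0.00017523106 = 0.00024201899 rad. 1 mrad = 0.001 rad, so 0.00024201899 rad = 0.00024201899 / 0.001 = 0.24201899 mrad ≈ 0.242 mrad (4 s.f.). Final answer: 0.242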